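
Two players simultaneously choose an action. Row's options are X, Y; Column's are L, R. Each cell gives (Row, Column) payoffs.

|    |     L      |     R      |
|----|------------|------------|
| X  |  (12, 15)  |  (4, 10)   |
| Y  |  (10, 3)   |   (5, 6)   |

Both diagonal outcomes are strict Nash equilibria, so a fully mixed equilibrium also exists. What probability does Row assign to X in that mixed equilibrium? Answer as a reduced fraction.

3/8

Row's mix p on X must make Column indifferent between L and R.
Column's payoff from L: 15p + 3(1−p). From R: 10p + 6(1−p).
Set equal: 5p = 3(1−p) → p = 3/8.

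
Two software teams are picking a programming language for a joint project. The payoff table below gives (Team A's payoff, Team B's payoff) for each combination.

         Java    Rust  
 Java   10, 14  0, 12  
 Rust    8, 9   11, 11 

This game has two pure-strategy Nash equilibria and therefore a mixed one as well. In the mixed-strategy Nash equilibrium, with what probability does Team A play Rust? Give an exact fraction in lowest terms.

Team A's mix p on Java must make Team B indifferent between Java and Rust.
Team B's payoff from Java: 14p + 9(1−p). From Rust: 12p + 11(1−p).
Set equal: 2p = 2(1−p) → p = 2/4 = 1/2.
Probability on Rust is 1 − 1/2 = 1/2.

1/2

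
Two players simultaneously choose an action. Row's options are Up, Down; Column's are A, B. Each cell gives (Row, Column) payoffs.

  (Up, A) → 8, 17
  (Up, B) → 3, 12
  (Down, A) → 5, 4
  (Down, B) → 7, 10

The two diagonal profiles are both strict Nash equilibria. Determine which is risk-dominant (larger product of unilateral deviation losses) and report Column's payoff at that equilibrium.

10

At (Up, A): Row loses 8 − 5 = 3 by deviating; Column loses 17 − 12 = 5. Product = 3·5 = 15.
At (Down, B): Row loses 7 − 3 = 4 by deviating; Column loses 10 − 4 = 6. Product = 4·6 = 24.
24 > 15, so (Down, B) is risk-dominant. Column's payoff there is 10.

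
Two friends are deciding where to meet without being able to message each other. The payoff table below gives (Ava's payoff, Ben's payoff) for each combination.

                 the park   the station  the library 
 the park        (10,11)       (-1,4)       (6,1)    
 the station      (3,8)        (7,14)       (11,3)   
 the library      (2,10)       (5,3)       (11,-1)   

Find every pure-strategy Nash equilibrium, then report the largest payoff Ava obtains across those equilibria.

Both the park is a pure NE (Ava: 10 ≥ 3; Ben: 11 ≥ 4). Ava gets 10.
Both the station is a pure NE (Ava: 7 ≥ 5; Ben: 14 ≥ 8). Ava gets 7.
Every other cell has a profitable deviation for at least one player. Highest of {10, 7} is 10.

10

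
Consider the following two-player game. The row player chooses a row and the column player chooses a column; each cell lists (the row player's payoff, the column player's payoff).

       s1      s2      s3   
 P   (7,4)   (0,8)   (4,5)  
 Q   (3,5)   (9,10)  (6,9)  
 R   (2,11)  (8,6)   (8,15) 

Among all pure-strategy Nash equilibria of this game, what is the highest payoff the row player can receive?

9

(Q, s2) is a pure NE (the row player: 9 ≥ 8; the column player: 10 ≥ 9). The row player gets 9.
(R, s3) is a pure NE (the row player: 8 ≥ 6; the column player: 15 ≥ 11). The row player gets 8.
Every other cell has a profitable deviation for at least one player. Highest of {9, 8} is 9.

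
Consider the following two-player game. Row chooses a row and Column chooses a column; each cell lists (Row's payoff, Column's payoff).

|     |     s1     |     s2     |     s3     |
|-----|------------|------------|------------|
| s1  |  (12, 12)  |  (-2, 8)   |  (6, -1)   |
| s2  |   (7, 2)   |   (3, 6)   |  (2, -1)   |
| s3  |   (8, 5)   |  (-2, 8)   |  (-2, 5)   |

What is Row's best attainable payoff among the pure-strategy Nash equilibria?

12

Both s1 is a pure NE (Row: 12 ≥ 8; Column: 12 ≥ 8). Row gets 12.
Both s2 is a pure NE (Row: 3 ≥ -2; Column: 6 ≥ 2). Row gets 3.
Every other cell has a profitable deviation for at least one player. Highest of {12, 3} is 12.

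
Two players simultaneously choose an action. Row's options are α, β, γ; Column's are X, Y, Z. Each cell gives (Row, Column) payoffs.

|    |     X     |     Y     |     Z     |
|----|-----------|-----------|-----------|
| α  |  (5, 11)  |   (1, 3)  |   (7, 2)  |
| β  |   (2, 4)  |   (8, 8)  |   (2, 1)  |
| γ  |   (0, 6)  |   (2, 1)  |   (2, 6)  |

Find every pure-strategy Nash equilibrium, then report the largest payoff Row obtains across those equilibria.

8

(α, X) is a pure NE (Row: 5 ≥ 2; Column: 11 ≥ 3). Row gets 5.
(β, Y) is a pure NE (Row: 8 ≥ 2; Column: 8 ≥ 4). Row gets 8.
Every other cell has a profitable deviation for at least one player. Highest of {5, 8} is 8.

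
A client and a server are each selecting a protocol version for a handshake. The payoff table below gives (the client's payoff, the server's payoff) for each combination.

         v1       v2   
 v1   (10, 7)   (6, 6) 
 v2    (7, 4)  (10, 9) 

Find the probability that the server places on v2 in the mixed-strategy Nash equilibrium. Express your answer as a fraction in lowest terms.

3/7

The server's mix q on v1 must make the client indifferent between v1 and v2.
The client's payoff from v1: 10q + 6(1−q). From v2: 7q + 10(1−q).
Set equal: 3q = 4(1−q) → q = 4/7.
Probability on v2 is 1 − 4/7 = 3/7.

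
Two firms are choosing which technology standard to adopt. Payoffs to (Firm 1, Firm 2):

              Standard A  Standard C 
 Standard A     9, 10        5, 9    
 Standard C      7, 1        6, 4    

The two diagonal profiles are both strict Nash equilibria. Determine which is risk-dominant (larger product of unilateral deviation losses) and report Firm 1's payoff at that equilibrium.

At both Standard A: Firm 1 loses 9 − 7 = 2 by deviating; Firm 2 loses 10 − 9 = 1. Product = 2·1 = 2.
At both Standard C: Firm 1 loses 6 − 5 = 1 by deviating; Firm 2 loses 4 − 1 = 3. Product = 1·3 = 3.
3 > 2, so both Standard C is risk-dominant. Firm 1's payoff there is 6.

6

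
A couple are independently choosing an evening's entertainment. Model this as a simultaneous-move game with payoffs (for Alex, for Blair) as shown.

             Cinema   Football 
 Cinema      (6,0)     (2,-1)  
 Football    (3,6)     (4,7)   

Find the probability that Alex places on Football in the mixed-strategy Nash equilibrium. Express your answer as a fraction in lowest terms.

Alex's mix p on Cinema must make Blair indifferent between Cinema and Football.
Blair's payoff from Cinema: 0p + 6(1−p). From Football: (-1)p + 7(1−p).
Set equal: 1p = 1(1−p) → p = 1/2.
Probability on Football is 1 − 1/2 = 1/2.

1/2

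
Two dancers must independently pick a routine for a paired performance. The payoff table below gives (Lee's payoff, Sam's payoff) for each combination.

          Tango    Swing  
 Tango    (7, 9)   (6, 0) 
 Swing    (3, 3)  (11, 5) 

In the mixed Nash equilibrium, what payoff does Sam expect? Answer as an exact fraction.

45/11

Lee mixes with probability p on Tango, chosen so Sam is indifferent: 9p + 3(1−p) = 0p + 5(1−p) gives p = 2/11.
Sam's expected payoff is 9·2/11 + 3·9/11 = 45/11.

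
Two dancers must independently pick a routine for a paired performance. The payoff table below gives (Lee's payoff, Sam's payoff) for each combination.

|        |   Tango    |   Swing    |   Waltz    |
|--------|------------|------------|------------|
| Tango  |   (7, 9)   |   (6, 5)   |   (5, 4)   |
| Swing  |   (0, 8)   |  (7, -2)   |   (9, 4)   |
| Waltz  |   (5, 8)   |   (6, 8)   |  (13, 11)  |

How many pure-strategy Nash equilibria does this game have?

2

Both Tango: Lee gets 7 (best alternative 5); Sam gets 9 (best alternative 5). Neither deviates — NE.
Both Waltz: Lee gets 13 (best alternative 9); Sam gets 11 (best alternative 8). Neither deviates — NE.
Both Swing is not a NE: Sam would switch to Tango (8 > -2).
No other cell survives both best-response checks, so there are 2 pure NE.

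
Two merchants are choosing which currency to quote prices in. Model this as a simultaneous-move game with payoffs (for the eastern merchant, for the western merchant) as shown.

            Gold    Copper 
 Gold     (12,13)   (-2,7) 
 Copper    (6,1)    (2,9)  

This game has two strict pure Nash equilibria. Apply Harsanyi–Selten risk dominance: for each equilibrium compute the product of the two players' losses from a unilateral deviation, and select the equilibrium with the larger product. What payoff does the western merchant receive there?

At both Gold: the eastern merchant loses 12 − 6 = 6 by deviating; the western merchant loses 13 − 7 = 6. Product = 6·6 = 36.
At both Copper: the eastern merchant loses 2 − (-2) = 4 by deviating; the western merchant loses 9 − 1 = 8. Product = 4·8 = 32.
36 > 32, so both Gold is risk-dominant. The western merchant's payoff there is 13.

13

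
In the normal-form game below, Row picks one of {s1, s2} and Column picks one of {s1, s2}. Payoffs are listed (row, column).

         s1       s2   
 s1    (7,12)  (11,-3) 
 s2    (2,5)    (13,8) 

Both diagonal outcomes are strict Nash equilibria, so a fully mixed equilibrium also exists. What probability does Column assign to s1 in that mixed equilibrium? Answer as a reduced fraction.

Column's mix q on s1 must make Row indifferent between s1 and s2.
Row's payoff from s1: 7q + 11(1−q). From s2: 2q + 13(1−q).
Set equal: 5q = 2(1−q) → q = 2/7.

2/7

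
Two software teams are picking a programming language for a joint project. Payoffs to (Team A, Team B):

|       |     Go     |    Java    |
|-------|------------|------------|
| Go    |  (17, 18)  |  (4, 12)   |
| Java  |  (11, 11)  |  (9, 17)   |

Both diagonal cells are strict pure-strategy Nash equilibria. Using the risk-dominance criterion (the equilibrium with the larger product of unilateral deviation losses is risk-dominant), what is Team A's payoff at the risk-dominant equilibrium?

At both Go: Team A loses 17 − 11 = 6 by deviating; Team B loses 18 − 12 = 6. Product = 6·6 = 36.
At both Java: Team A loses 9 − 4 = 5 by deviating; Team B loses 17 − 11 = 6. Product = 5·6 = 30.
36 > 30, so both Go is risk-dominant. Team A's payoff there is 17.

17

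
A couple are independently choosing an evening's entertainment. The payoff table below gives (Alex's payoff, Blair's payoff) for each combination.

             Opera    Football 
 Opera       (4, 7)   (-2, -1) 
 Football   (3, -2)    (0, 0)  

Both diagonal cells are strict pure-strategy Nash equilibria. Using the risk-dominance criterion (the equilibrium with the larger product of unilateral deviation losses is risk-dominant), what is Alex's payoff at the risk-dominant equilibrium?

4

At both Opera: Alex loses 4 − 3 = 1 by deviating; Blair loses 7 − (-1) = 8. Product = 1·8 = 8.
At both Football: Alex loses 0 − (-2) = 2 by deviating; Blair loses 0 − (-2) = 2. Product = 2·2 = 4.
8 > 4, so both Opera is risk-dominant. Alex's payoff there is 4.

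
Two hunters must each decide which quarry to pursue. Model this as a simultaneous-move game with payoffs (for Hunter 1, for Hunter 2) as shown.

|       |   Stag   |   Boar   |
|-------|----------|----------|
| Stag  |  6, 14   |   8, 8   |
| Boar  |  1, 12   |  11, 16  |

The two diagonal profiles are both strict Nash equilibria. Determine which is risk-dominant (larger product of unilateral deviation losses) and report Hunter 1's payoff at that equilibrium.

At both Stag: Hunter 1 loses 6 − 1 = 5 by deviating; Hunter 2 loses 14 − 8 = 6. Product = 5·6 = 30.
At both Boar: Hunter 1 loses 11 − 8 = 3 by deviating; Hunter 2 loses 16 − 12 = 4. Product = 3·4 = 12.
30 > 12, so both Stag is risk-dominant. Hunter 1's payoff there is 6.

6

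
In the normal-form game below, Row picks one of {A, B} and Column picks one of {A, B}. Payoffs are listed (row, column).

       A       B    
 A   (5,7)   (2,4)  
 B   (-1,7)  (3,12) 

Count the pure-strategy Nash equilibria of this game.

Both A: Row gets 5 (best alternative -1); Column gets 7 (best alternative 4). Neither deviates — NE.
Both B: Row gets 3 (best alternative 2); Column gets 12 (best alternative 7). Neither deviates — NE.
(B, A) is not a NE: Row would switch to A (5 > -1).
No other cell survives both best-response checks, so there are 2 pure NE.

2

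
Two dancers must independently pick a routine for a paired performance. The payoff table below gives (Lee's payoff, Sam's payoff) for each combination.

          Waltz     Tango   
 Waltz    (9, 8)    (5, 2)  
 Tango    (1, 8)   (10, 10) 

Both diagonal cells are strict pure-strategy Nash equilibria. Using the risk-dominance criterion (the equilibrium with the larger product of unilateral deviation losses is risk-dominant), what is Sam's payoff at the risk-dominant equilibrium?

8

At both Waltz: Lee loses 9 − 1 = 8 by deviating; Sam loses 8 − 2 = 6. Product = 8·6 = 48.
At both Tango: Lee loses 10 − 5 = 5 by deviating; Sam loses 10 − 8 = 2. Product = 5·2 = 10.
48 > 10, so both Waltz is risk-dominant. Sam's payoff there is 8.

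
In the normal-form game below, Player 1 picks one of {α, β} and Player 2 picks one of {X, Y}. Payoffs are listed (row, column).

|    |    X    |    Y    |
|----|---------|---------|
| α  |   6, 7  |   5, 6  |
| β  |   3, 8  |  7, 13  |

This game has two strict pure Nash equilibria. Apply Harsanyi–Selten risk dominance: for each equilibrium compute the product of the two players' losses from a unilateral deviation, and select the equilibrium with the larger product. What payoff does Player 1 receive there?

At (α, X): Player 1 loses 6 − 3 = 3 by deviating; Player 2 loses 7 − 6 = 1. Product = 3·1 = 3.
At (β, Y): Player 1 loses 7 − 5 = 2 by deviating; Player 2 loses 13 − 8 = 5. Product = 2·5 = 10.
10 > 3, so (β, Y) is risk-dominant. Player 1's payoff there is 7.

7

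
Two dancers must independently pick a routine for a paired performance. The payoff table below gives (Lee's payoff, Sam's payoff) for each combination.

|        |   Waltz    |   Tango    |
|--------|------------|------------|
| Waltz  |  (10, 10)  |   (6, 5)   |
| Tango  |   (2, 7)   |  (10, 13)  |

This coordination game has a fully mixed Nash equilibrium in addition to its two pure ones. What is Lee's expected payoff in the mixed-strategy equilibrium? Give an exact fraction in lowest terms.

Sam mixes with probability q on Waltz, chosen so Lee is indifferent: 10q + 6(1−q) = 2q + 10(1−q) gives q = 1/3.
Lee's expected payoff (from either row, since indifferent) is 10·1/3 + 6·2/3 = 22/3.

22/3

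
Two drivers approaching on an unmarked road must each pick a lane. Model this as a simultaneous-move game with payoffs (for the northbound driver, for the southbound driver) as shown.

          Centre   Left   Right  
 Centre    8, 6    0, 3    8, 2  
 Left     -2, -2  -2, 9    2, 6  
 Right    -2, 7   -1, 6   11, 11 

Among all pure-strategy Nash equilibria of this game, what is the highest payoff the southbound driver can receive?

Both Centre is a pure NE (the northbound driver: 8 ≥ -2; the southbound driver: 6 ≥ 3). The southbound driver gets 6.
Both Right is a pure NE (the northbound driver: 11 ≥ 8; the southbound driver: 11 ≥ 7). The southbound driver gets 11.
Every other cell has a profitable deviation for at least one player. Highest of {6, 11} is 11.

11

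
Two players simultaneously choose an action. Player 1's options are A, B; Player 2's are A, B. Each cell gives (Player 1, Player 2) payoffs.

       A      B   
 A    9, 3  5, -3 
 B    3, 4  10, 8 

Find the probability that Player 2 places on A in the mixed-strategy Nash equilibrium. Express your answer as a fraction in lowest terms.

5/11

Player 2's mix q on A must make Player 1 indifferent between A and B.
Player 1's payoff from A: 9q + 5(1−q). From B: 3q + 10(1−q).
Set equal: 6q = 5(1−q) → q = 5/11.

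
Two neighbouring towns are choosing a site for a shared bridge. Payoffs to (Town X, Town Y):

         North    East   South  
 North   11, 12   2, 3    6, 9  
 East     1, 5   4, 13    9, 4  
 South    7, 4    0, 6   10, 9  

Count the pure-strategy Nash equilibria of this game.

3

Both North: Town X gets 11 (best alternative 7); Town Y gets 12 (best alternative 9). Neither deviates — NE.
Both East: Town X gets 4 (best alternative 2); Town Y gets 13 (best alternative 5). Neither deviates — NE.
Both South: Town X gets 10 (best alternative 9); Town Y gets 9 (best alternative 6). Neither deviates — NE.
(South, North) is not a NE: Town X would switch to North (11 > 7).
No other cell survives both best-response checks, so there are 3 pure NE.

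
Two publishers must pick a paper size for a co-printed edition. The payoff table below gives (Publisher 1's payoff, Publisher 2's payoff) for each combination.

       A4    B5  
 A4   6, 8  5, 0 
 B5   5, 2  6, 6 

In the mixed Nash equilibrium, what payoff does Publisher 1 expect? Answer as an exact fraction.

11/2

Publisher 2 mixes with probability q on A4, chosen so Publisher 1 is indifferent: 6q + 5(1−q) = 5q + 6(1−q) gives q = 1/2.
Publisher 1's expected payoff (from either row, since indifferent) is 6·1/2 + 5·1/2 = 11/2.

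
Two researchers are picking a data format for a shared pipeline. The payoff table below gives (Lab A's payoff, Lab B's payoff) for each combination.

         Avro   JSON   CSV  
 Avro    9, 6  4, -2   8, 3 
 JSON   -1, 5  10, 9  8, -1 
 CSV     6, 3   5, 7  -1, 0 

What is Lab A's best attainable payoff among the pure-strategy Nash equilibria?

10

Both Avro is a pure NE (Lab A: 9 ≥ 6; Lab B: 6 ≥ 3). Lab A gets 9.
Both JSON is a pure NE (Lab A: 10 ≥ 5; Lab B: 9 ≥ 5). Lab A gets 10.
Every other cell has a profitable deviation for at least one player. Highest of {9, 10} is 10.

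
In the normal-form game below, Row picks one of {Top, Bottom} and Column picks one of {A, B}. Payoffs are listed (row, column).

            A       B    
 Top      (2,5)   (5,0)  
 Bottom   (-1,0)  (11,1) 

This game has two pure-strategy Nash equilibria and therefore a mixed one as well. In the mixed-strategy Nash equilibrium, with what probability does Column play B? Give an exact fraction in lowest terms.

1/3

Column's mix q on A must make Row indifferent between Top and Bottom.
Row's payoff from Top: 2q + 5(1−q). From Bottom: (-1)q + 11(1−q).
Set equal: 3q = 6(1−q) → q = 6/9 = 2/3.
Probability on B is 1 − 2/3 = 1/3.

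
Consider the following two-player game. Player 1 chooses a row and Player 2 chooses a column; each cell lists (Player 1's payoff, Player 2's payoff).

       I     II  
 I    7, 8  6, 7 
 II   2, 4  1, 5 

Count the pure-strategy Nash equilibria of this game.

Both I: Player 1 gets 7 (best alternative 2); Player 2 gets 8 (best alternative 7). Neither deviates — NE.
Both II is not a NE: Player 1 would switch to I (6 > 1).
No other cell survives both best-response checks, so there is 1 pure NE.

1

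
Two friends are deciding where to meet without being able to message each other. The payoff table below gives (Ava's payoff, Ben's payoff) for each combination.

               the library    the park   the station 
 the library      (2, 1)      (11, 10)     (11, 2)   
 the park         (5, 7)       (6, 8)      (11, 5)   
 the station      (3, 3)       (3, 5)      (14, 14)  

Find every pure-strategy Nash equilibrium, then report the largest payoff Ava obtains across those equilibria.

(the library, the park) is a pure NE (Ava: 11 ≥ 6; Ben: 10 ≥ 2). Ava gets 11.
Both the station is a pure NE (Ava: 14 ≥ 11; Ben: 14 ≥ 5). Ava gets 14.
Every other cell has a profitable deviation for at least one player. Highest of {11, 14} is 14.

14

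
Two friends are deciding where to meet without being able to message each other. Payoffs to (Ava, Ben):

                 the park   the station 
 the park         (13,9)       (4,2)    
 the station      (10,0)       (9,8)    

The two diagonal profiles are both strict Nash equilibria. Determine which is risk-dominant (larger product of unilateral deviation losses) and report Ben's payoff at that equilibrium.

8

At both the park: Ava loses 13 − 10 = 3 by deviating; Ben loses 9 − 2 = 7. Product = 3·7 = 21.
At both the station: Ava loses 9 − 4 = 5 by deviating; Ben loses 8 − 0 = 8. Product = 5·8 = 40.
40 > 21, so both the station is risk-dominant. Ben's payoff there is 8.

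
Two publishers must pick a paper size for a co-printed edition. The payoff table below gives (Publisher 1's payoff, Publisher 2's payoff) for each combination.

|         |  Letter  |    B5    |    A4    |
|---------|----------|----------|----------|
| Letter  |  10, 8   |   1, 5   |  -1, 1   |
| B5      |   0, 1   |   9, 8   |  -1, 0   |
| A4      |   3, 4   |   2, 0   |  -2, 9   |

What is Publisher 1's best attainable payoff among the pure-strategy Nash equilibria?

Both Letter is a pure NE (Publisher 1: 10 ≥ 3; Publisher 2: 8 ≥ 5). Publisher 1 gets 10.
Both B5 is a pure NE (Publisher 1: 9 ≥ 2; Publisher 2: 8 ≥ 1). Publisher 1 gets 9.
Every other cell has a profitable deviation for at least one player. Highest of {10, 9} is 10.

10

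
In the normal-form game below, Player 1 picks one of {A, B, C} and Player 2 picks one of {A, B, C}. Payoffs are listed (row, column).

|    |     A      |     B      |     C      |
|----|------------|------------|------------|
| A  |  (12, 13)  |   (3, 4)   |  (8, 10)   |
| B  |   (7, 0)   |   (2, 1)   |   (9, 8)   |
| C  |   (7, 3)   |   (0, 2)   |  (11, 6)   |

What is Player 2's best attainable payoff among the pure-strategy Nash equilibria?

Both A is a pure NE (Player 1: 12 ≥ 7; Player 2: 13 ≥ 10). Player 2 gets 13.
Both C is a pure NE (Player 1: 11 ≥ 9; Player 2: 6 ≥ 3). Player 2 gets 6.
Every other cell has a profitable deviation for at least one player. Highest of {13, 6} is 13.

13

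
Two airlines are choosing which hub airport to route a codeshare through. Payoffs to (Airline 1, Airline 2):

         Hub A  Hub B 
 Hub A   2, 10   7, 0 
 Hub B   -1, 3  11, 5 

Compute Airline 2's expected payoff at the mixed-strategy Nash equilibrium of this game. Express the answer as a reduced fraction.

25/6

Airline 1 mixes with probability p on Hub A, chosen so Airline 2 is indifferent: 10p + 3(1−p) = 0p + 5(1−p) gives p = 1/6.
Airline 2's expected payoff is 10·1/6 + 3·5/6 = 25/6.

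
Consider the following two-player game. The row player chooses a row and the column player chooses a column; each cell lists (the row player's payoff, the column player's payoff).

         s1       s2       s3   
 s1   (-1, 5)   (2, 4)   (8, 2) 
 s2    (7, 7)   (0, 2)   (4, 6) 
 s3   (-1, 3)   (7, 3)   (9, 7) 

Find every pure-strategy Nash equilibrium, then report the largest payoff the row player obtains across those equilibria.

(s2, s1) is a pure NE (the row player: 7 ≥ -1; the column player: 7 ≥ 6). The row player gets 7.
Both s3 is a pure NE (the row player: 9 ≥ 8; the column player: 7 ≥ 3). The row player gets 9.
Every other cell has a profitable deviation for at least one player. Highest of {7, 9} is 9.

9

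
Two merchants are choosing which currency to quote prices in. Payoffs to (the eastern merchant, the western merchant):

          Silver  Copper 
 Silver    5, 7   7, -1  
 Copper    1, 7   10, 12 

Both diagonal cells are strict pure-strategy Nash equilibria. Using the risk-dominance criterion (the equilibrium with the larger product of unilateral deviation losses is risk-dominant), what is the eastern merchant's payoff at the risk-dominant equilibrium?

At both Silver: the eastern merchant loses 5 − 1 = 4 by deviating; the western merchant loses 7 − (-1) = 8. Product = 4·8 = 32.
At both Copper: the eastern merchant loses 10 − 7 = 3 by deviating; the western merchant loses 12 − 7 = 5. Product = 3·5 = 15.
32 > 15, so both Silver is risk-dominant. The eastern merchant's payoff there is 5.

5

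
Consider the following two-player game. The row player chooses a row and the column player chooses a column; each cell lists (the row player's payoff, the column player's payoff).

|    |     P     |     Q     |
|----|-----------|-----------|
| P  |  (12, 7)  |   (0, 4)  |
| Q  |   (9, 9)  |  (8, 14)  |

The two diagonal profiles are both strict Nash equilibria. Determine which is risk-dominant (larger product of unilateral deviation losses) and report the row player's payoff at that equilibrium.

At both P: the row player loses 12 − 9 = 3 by deviating; the column player loses 7 − 4 = 3. Product = 3·3 = 9.
At both Q: the row player loses 8 − 0 = 8 by deviating; the column player loses 14 − 9 = 5. Product = 8·5 = 40.
40 > 9, so both Q is risk-dominant. The row player's payoff there is 8.

8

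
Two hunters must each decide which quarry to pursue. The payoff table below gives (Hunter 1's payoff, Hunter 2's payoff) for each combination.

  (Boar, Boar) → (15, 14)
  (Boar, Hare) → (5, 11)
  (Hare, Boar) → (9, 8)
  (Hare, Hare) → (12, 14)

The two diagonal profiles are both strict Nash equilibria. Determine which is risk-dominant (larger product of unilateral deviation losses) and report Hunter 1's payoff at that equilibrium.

12

At both Boar: Hunter 1 loses 15 − 9 = 6 by deviating; Hunter 2 loses 14 − 11 = 3. Product = 6·3 = 18.
At both Hare: Hunter 1 loses 12 − 5 = 7 by deviating; Hunter 2 loses 14 − 8 = 6. Product = 7·6 = 42.
42 > 18, so both Hare is risk-dominant. Hunter 1's payoff there is 12.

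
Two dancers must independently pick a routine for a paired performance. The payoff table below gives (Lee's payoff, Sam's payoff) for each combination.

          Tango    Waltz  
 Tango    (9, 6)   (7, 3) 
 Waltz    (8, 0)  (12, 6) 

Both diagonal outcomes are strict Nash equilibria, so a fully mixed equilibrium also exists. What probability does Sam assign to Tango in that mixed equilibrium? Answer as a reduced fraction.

5/6

Sam's mix q on Tango must make Lee indifferent between Tango and Waltz.
Lee's payoff from Tango: 9q + 7(1−q). From Waltz: 8q + 12(1−q).
Set equal: 1q = 5(1−q) → q = 5/6.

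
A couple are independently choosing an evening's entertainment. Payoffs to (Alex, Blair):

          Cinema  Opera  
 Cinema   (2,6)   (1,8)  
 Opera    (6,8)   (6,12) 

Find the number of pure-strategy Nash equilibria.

Both Opera: Alex gets 6 (best alternative 1); Blair gets 12 (best alternative 8). Neither deviates — NE.
Both Cinema is not a NE: Alex would switch to Opera (6 > 2).
No other cell survives both best-response checks, so there is 1 pure NE.

1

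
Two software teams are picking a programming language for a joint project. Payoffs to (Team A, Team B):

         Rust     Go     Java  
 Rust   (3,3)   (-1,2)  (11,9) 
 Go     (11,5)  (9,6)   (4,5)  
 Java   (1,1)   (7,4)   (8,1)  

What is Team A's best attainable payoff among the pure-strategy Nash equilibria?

11

(Rust, Java) is a pure NE (Team A: 11 ≥ 8; Team B: 9 ≥ 3). Team A gets 11.
Both Go is a pure NE (Team A: 9 ≥ 7; Team B: 6 ≥ 5). Team A gets 9.
Every other cell has a profitable deviation for at least one player. Highest of {11, 9} is 11.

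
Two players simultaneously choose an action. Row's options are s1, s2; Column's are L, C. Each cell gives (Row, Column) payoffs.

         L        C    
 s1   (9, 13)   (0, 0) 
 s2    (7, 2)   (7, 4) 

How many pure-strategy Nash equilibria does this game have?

(s1, L): Row gets 9 (best alternative 7); Column gets 13 (best alternative 0). Neither deviates — NE.
(s2, C): Row gets 7 (best alternative 0); Column gets 4 (best alternative 2). Neither deviates — NE.
(s2, L) is not a NE: Row would switch to s1 (9 > 7).
No other cell survives both best-response checks, so there are 2 pure NE.

2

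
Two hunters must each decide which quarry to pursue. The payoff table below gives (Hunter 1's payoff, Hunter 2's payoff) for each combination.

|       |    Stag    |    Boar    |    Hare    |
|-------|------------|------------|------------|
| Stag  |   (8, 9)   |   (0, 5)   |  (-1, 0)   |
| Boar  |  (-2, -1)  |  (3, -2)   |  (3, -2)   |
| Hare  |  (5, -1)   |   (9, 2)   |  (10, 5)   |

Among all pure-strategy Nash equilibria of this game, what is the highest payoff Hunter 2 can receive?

9

Both Stag is a pure NE (Hunter 1: 8 ≥ 5; Hunter 2: 9 ≥ 5). Hunter 2 gets 9.
Both Hare is a pure NE (Hunter 1: 10 ≥ 3; Hunter 2: 5 ≥ 2). Hunter 2 gets 5.
Every other cell has a profitable deviation for at least one player. Highest of {9, 5} is 9.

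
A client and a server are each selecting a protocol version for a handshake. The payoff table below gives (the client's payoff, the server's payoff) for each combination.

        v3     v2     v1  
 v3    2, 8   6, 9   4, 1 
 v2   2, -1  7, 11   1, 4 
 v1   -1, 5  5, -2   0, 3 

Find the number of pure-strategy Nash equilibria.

1

Both v2: the client gets 7 (best alternative 6); the server gets 11 (best alternative 4). Neither deviates — NE.
Both v3 is not a NE: the server would switch to v2 (9 > 8).
No other cell survives both best-response checks, so there is 1 pure NE.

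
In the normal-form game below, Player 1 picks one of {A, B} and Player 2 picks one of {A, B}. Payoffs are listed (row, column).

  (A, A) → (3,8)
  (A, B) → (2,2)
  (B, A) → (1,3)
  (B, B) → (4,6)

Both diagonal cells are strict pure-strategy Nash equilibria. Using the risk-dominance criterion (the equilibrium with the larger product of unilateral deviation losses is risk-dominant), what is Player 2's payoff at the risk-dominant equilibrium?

8

At both A: Player 1 loses 3 − 1 = 2 by deviating; Player 2 loses 8 − 2 = 6. Product = 2·6 = 12.
At both B: Player 1 loses 4 − 2 = 2 by deviating; Player 2 loses 6 − 3 = 3. Product = 2·3 = 6.
12 > 6, so both A is risk-dominant. Player 2's payoff there is 8.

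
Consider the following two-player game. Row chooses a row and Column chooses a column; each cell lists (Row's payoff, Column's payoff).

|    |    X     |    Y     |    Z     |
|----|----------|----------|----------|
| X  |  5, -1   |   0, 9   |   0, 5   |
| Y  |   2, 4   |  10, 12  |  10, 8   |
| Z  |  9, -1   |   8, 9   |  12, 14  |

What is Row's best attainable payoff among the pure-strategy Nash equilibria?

12

Both Y is a pure NE (Row: 10 ≥ 8; Column: 12 ≥ 8). Row gets 10.
Both Z is a pure NE (Row: 12 ≥ 10; Column: 14 ≥ 9). Row gets 12.
Every other cell has a profitable deviation for at least one player. Highest of {10, 12} is 12.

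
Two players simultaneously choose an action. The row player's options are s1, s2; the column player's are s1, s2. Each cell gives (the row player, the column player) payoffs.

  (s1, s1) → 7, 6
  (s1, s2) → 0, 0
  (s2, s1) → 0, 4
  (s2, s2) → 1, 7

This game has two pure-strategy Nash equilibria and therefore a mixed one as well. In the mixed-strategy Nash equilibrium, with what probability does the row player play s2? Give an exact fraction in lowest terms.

2/3

The row player's mix p on s1 must make the column player indifferent between s1 and s2.
The column player's payoff from s1: 6p + 4(1−p). From s2: 0p + 7(1−p).
Set equal: 6p = 3(1−p) → p = 3/9 = 1/3.
Probability on s2 is 1 − 1/3 = 2/3.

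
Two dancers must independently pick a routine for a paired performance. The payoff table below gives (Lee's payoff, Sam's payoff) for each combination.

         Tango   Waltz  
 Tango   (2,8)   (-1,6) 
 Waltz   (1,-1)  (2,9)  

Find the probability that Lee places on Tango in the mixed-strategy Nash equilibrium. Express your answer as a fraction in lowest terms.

Lee's mix p on Tango must make Sam indifferent between Tango and Waltz.
Sam's payoff from Tango: 8p + (-1)(1−p). From Waltz: 6p + 9(1−p).
Set equal: 2p = 10(1−p) → p = 10/12 = 5/6.

5/6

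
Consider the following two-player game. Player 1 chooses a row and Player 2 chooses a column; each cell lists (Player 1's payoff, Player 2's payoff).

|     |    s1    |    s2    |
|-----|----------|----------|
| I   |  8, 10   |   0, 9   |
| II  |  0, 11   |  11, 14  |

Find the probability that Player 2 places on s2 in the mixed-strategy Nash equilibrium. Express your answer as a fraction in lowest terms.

8/19

Player 2's mix q on s1 must make Player 1 indifferent between I and II.
Player 1's payoff from I: 8q + 0(1−q). From II: 0q + 11(1−q).
Set equal: 8q = 11(1−q) → q = 11/19.
Probability on s2 is 1 − 11/19 = 8/19.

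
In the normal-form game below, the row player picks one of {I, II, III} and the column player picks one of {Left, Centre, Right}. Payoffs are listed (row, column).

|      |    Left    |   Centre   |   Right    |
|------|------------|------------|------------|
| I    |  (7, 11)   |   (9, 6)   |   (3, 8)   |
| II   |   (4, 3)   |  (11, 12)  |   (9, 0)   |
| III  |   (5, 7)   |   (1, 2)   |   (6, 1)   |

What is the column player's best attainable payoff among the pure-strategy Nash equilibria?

(I, Left) is a pure NE (the row player: 7 ≥ 5; the column player: 11 ≥ 8). The column player gets 11.
(II, Centre) is a pure NE (the row player: 11 ≥ 9; the column player: 12 ≥ 3). The column player gets 12.
Every other cell has a profitable deviation for at least one player. Highest of {11, 12} is 12.

12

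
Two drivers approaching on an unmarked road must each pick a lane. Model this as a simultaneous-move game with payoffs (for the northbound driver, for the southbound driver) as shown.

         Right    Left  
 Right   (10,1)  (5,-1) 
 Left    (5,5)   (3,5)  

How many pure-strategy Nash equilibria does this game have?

1

Both Right: the northbound driver gets 10 (best alternative 5); the southbound driver gets 1 (best alternative -1). Neither deviates — NE.
Both Left is not a NE: the northbound driver would switch to Right (5 > 3).
No other cell survives both best-response checks, so there is 1 pure NE.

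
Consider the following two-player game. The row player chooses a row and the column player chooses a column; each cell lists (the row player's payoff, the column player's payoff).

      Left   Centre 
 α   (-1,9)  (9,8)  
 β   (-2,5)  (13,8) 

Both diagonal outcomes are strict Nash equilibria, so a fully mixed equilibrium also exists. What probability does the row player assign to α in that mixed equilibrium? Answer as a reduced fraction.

3/4

The row player's mix p on α must make the column player indifferent between Left and Centre.
The column player's payoff from Left: 9p + 5(1−p). From Centre: 8p + 8(1−p).
Set equal: 1p = 3(1−p) → p = 3/4.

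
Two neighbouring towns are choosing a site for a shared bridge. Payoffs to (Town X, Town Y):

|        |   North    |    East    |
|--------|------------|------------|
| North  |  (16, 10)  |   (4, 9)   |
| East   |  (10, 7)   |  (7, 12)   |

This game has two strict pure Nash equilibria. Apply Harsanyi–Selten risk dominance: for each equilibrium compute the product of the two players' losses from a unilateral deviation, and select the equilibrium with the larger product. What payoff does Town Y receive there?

At both North: Town X loses 16 − 10 = 6 by deviating; Town Y loses 10 − 9 = 1. Product = 6·1 = 6.
At both East: Town X loses 7 − 4 = 3 by deviating; Town Y loses 12 − 7 = 5. Product = 3·5 = 15.
15 > 6, so both East is risk-dominant. Town Y's payoff there is 12.

12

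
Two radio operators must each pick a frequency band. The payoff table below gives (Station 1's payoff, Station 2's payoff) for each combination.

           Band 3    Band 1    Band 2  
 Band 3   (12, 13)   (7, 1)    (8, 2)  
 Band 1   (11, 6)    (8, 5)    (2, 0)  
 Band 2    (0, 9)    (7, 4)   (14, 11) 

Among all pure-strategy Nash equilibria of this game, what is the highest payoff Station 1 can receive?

Both Band 3 is a pure NE (Station 1: 12 ≥ 11; Station 2: 13 ≥ 2). Station 1 gets 12.
Both Band 2 is a pure NE (Station 1: 14 ≥ 8; Station 2: 11 ≥ 9). Station 1 gets 14.
Every other cell has a profitable deviation for at least one player. Highest of {12, 14} is 14.

14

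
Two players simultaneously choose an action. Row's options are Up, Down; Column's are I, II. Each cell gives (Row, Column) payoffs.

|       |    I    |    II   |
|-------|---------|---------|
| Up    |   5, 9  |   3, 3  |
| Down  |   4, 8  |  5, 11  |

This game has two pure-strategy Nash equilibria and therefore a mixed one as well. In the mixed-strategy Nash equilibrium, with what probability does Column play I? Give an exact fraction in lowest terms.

2/3

Column's mix q on I must make Row indifferent between Up and Down.
Row's payoff from Up: 5q + 3(1−q). From Down: 4q + 5(1−q).
Set equal: 1q = 2(1−q) → q = 2/3.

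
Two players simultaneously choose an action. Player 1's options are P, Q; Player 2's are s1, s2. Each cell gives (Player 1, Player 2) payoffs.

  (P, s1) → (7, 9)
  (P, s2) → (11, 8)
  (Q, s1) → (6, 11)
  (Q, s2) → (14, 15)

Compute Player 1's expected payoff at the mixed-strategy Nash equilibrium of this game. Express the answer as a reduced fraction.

8

Player 2 mixes with probability q on s1, chosen so Player 1 is indifferent: 7q + 11(1−q) = 6q + 14(1−q) gives q = 3/4.
Player 1's expected payoff (from either row, since indifferent) is 7·3/4 + 11·1/4 = 8.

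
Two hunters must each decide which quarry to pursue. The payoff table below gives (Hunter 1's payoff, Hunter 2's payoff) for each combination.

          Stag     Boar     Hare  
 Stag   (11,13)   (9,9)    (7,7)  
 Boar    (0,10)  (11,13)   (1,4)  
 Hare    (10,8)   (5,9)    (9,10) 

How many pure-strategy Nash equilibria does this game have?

Both Stag: Hunter 1 gets 11 (best alternative 10); Hunter 2 gets 13 (best alternative 9). Neither deviates — NE.
Both Boar: Hunter 1 gets 11 (best alternative 9); Hunter 2 gets 13 (best alternative 10). Neither deviates — NE.
Both Hare: Hunter 1 gets 9 (best alternative 7); Hunter 2 gets 10 (best alternative 9). Neither deviates — NE.
(Boar, Hare) is not a NE: Hunter 1 would switch to Hare (9 > 1).
No other cell survives both best-response checks, so there are 3 pure NE.

3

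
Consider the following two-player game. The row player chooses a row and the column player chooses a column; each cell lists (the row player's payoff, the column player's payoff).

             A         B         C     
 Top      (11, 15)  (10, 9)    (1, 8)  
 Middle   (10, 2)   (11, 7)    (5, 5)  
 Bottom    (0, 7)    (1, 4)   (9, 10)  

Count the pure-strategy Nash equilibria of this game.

(Top, A): the row player gets 11 (best alternative 10); the column player gets 15 (best alternative 9). Neither deviates — NE.
(Middle, B): the row player gets 11 (best alternative 10); the column player gets 7 (best alternative 5). Neither deviates — NE.
(Bottom, C): the row player gets 9 (best alternative 5); the column player gets 10 (best alternative 7). Neither deviates — NE.
(Bottom, A) is not a NE: the row player would switch to Top (11 > 0).
No other cell survives both best-response checks, so there are 3 pure NE.

3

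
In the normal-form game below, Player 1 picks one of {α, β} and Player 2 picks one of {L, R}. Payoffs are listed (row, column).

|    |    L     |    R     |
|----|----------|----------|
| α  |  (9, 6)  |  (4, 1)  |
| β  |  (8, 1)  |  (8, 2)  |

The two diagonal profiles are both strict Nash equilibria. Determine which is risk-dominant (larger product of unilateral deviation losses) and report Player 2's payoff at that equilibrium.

At (α, L): Player 1 loses 9 − 8 = 1 by deviating; Player 2 loses 6 − 1 = 5. Product = 1·5 = 5.
At (β, R): Player 1 loses 8 − 4 = 4 by deviating; Player 2 loses 2 − 1 = 1. Product = 4·1 = 4.
5 > 4, so (α, L) is risk-dominant. Player 2's payoff there is 6.

6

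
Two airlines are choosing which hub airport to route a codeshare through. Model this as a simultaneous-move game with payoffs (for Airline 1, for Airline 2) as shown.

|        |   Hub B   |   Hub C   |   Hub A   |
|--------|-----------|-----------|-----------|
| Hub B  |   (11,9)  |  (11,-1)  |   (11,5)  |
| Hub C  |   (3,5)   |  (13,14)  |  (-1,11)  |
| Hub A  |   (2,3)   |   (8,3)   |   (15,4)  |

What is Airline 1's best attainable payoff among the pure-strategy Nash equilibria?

Both Hub B is a pure NE (Airline 1: 11 ≥ 3; Airline 2: 9 ≥ 5). Airline 1 gets 11.
Both Hub C is a pure NE (Airline 1: 13 ≥ 11; Airline 2: 14 ≥ 11). Airline 1 gets 13.
Both Hub A is a pure NE (Airline 1: 15 ≥ 11; Airline 2: 4 ≥ 3). Airline 1 gets 15.
Every other cell has a profitable deviation for at least one player. Highest of {11, 13, 15} is 15.

15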